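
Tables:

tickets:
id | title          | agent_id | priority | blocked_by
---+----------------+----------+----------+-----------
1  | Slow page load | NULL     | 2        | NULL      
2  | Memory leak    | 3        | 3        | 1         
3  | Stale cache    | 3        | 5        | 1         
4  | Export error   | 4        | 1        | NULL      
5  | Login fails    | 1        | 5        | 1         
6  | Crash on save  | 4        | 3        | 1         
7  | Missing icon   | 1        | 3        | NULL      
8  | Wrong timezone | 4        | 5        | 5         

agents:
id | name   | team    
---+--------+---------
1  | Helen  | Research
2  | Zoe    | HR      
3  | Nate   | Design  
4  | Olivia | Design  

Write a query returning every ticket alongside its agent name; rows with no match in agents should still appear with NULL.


LEFT JOIN keeps every row from tickets (the left table); where agent_id has no match in agents, the agent columns become NULL. Walk through each ticket:
  - ticket 1 (Slow page load): agent_id=NULL, no match -> kept with NULL
  - ticket 2 (Memory leak): agent_id=3 -> matches Nate
  - ticket 3 (Stale cache): agent_id=3 -> matches Nate
  - ticket 4 (Export error): agent_id=4 -> matches Olivia
  - ticket 5 (Login fails): agent_id=1 -> matches Helen
  - ticket 6 (Crash on save): agent_id=4 -> matches Olivia
  - ticket 7 (Missing icon): agent_id=1 -> matches Helen
  - ticket 8 (Wrong timezone): agent_id=4 -> matches Olivia
All 8 rows appear; 1 has NULL agent.

SQL:
SELECT a.title, b.name AS agent
FROM tickets a
LEFT JOIN agents b ON a.agent_id = b.id

Result:
title          | agent 
---------------+-------
Slow page load | NULL  
Memory leak    | Nate  
Stale cache    | Nate  
Export error   | Olivia
Login fails    | Helen 
Crash on save  | Olivia
Missing icon   | Helen 
Wrong timezone | Olivia


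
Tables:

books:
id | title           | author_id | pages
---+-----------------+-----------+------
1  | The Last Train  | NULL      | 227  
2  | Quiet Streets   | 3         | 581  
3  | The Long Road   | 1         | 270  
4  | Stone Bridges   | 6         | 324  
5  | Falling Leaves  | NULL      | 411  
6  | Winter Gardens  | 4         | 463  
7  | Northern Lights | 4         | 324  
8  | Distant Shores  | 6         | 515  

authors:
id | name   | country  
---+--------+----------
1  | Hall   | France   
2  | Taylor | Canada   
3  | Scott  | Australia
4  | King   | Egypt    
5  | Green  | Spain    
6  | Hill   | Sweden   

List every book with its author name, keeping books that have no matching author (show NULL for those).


LEFT JOIN keeps every row from books (the left table); where author_id has no match in authors, the author columns become NULL. Walk through each book:
  - book 1 (The Last Train): author_id=NULL, no match -> kept with NULL
  - book 2 (Quiet Streets): author_id=3 -> matches Scott
  - book 3 (The Long Road): author_id=1 -> matches Hall
  - book 4 (Stone Bridges): author_id=6 -> matches Hill
  - book 5 (Falling Leaves): author_id=NULL, no match -> kept with NULL
  - book 6 (Winter Gardens): author_id=4 -> matches King
  - book 7 (Northern Lights): author_id=4 -> matches King
  - book 8 (Distant Shores): author_id=6 -> matches Hill
All 8 rows appear; 2 have NULL author.

SQL:
SELECT a.title, b.name AS author
FROM books a
LEFT JOIN authors b ON a.author_id = b.id

Result:
title           | author
----------------+-------
The Last Train  | NULL  
Quiet Streets   | Scott 
The Long Road   | Hall  
Stone Bridges   | Hill  
Falling Leaves  | NULL  
Winter Gardens  | King  
Northern Lights | King  
Distant Shores  | Hill  


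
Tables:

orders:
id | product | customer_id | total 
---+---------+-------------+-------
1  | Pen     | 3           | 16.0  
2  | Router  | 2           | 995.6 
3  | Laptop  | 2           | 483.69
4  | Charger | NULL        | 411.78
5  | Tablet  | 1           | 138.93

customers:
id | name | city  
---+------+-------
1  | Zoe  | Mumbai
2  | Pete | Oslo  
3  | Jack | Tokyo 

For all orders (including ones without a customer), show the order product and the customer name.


LEFT JOIN keeps every row from orders (the left table); where customer_id has no match in customers, the customer columns become NULL. Walk through each order:
  - order 1 (Pen): customer_id=3 -> matches Jack
  - order 2 (Router): customer_id=2 -> matches Pete
  - order 3 (Laptop): customer_id=2 -> matches Pete
  - order 4 (Charger): customer_id=NULL, no match -> kept with NULL
  - order 5 (Tablet): customer_id=1 -> matches Zoe
All 5 rows appear; 1 has NULL customer.

SQL:
SELECT a.product, b.name AS customer
FROM orders a
LEFT JOIN customers b ON a.customer_id = b.id

Result:
product | customer
--------+---------
Pen     | Jack    
Router  | Pete    
Laptop  | Pete    
Charger | NULL    
Tablet  | Zoe     


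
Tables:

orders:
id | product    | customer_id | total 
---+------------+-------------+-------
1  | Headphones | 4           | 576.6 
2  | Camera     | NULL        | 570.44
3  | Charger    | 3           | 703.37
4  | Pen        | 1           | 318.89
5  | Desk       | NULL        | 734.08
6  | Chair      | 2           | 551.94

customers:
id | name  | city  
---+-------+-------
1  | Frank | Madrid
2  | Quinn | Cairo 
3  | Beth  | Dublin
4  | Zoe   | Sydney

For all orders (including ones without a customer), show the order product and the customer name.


LEFT JOIN keeps every row from orders (the left table); where customer_id has no match in customers, the customer columns become NULL. Walk through each order:
  - order 1 (Headphones): customer_id=4 -> matches Zoe
  - order 2 (Camera): customer_id=NULL, no match -> kept with NULL
  - order 3 (Charger): customer_id=3 -> matches Beth
  - order 4 (Pen): customer_id=1 -> matches Frank
  - order 5 (Desk): customer_id=NULL, no match -> kept with NULL
  - order 6 (Chair): customer_id=2 -> matches Quinn
All 6 rows appear; 2 have NULL customer.

SQL:
SELECT a.product, b.name AS customer
FROM orders a
LEFT JOIN customers b ON a.customer_id = b.id

Result:
product    | customer
-----------+---------
Headphones | Zoe     
Camera     | NULL    
Charger    | Beth    
Pen        | Frank   
Desk       | NULL    
Chair      | Quinn   


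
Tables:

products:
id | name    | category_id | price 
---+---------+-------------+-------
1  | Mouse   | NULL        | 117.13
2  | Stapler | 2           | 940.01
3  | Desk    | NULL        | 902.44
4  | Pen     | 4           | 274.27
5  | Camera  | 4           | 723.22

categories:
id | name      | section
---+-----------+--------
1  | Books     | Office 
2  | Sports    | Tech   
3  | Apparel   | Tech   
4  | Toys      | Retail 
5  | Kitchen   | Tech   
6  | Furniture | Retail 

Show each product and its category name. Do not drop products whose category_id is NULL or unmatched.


LEFT JOIN keeps every row from products (the left table); where category_id has no match in categories, the category columns become NULL. Walk through each product:
  - product 1 (Mouse): category_id=NULL, no match -> kept with NULL
  - product 2 (Stapler): category_id=2 -> matches Sports
  - product 3 (Desk): category_id=NULL, no match -> kept with NULL
  - product 4 (Pen): category_id=4 -> matches Toys
  - product 5 (Camera): category_id=4 -> matches Toys
All 5 rows appear; 2 have NULL category.

SQL:
SELECT a.name, b.name AS category
FROM products a
LEFT JOIN categories b ON a.category_id = b.id

Result:
name    | category
--------+---------
Mouse   | NULL    
Stapler | Sports  
Desk    | NULL    
Pen     | Toys    
Camera  | Toys    


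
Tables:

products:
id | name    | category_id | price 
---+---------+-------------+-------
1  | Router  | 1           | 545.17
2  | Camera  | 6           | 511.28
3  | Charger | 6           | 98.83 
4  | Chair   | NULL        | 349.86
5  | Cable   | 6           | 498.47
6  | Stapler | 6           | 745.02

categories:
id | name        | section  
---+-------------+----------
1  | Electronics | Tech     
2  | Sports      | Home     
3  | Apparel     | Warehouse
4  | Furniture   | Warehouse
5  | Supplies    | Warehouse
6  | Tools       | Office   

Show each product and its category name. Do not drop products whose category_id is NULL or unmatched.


LEFT JOIN keeps every row from products (the left table); where category_id has no match in categories, the category columns become NULL. Walk through each product:
  - product 1 (Router): category_id=1 -> matches Electronics
  - product 2 (Camera): category_id=6 -> matches Tools
  - product 3 (Charger): category_id=6 -> matches Tools
  - product 4 (Chair): category_id=NULL, no match -> kept with NULL
  - product 5 (Cable): category_id=6 -> matches Tools
  - product 6 (Stapler): category_id=6 -> matches Tools
All 6 rows appear; 1 has NULL category.

SQL:
SELECT a.name, b.name AS category
FROM products a
LEFT JOIN categories b ON a.category_id = b.id

Result:
name    | category   
--------+------------
Router  | Electronics
Camera  | Tools      
Charger | Tools      
Chair   | NULL       
Cable   | Tools      
Stapler | Tools      


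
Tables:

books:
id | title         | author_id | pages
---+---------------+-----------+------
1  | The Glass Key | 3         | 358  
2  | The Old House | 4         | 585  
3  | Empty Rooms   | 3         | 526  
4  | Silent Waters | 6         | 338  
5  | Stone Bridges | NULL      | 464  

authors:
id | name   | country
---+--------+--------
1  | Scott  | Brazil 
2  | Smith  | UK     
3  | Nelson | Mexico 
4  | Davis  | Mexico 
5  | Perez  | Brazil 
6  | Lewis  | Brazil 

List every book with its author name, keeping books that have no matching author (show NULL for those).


LEFT JOIN keeps every row from books (the left table); where author_id has no match in authors, the author columns become NULL. Walk through each book:
  - book 1 (The Glass Key): author_id=3 -> matches Nelson
  - book 2 (The Old House): author_id=4 -> matches Davis
  - book 3 (Empty Rooms): author_id=3 -> matches Nelson
  - book 4 (Silent Waters): author_id=6 -> matches Lewis
  - book 5 (Stone Bridges): author_id=NULL, no match -> kept with NULL
All 5 rows appear; 1 has NULL author.

SQL:
SELECT a.title, b.name AS author
FROM books a
LEFT JOIN authors b ON a.author_id = b.id

Result:
title         | author
--------------+-------
The Glass Key | Nelson
The Old House | Davis 
Empty Rooms   | Nelson
Silent Waters | Lewis 
Stone Bridges | NULL  


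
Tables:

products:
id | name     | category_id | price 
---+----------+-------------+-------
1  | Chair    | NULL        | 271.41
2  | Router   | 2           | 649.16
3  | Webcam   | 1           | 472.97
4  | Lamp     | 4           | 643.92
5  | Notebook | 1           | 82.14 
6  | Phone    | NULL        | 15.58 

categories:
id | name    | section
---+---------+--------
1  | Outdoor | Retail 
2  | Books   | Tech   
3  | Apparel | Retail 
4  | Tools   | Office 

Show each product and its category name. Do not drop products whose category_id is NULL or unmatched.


LEFT JOIN keeps every row from products (the left table); where category_id has no match in categories, the category columns become NULL. Walk through each product:
  - product 1 (Chair): category_id=NULL, no match -> kept with NULL
  - product 2 (Router): category_id=2 -> matches Books
  - product 3 (Webcam): category_id=1 -> matches Outdoor
  - product 4 (Lamp): category_id=4 -> matches Tools
  - product 5 (Notebook): category_id=1 -> matches Outdoor
  - product 6 (Phone): category_id=NULL, no match -> kept with NULL
All 6 rows appear; 2 have NULL category.

SQL:
SELECT a.name, b.name AS category
FROM products a
LEFT JOIN categories b ON a.category_id = b.id

Result:
name     | category
---------+---------
Chair    | NULL    
Router   | Books   
Webcam   | Outdoor 
Lamp     | Tools   
Notebook | Outdoor 
Phone    | NULL    


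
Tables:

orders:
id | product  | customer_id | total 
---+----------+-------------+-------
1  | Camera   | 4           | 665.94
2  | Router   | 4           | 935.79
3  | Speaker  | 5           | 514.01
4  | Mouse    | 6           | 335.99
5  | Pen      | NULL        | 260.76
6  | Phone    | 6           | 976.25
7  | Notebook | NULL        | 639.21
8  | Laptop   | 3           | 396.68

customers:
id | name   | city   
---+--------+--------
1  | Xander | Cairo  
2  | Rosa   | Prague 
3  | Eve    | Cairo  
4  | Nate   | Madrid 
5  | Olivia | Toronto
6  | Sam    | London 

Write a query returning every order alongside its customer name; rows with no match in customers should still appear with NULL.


LEFT JOIN keeps every row from orders (the left table); where customer_id has no match in customers, the customer columns become NULL. Walk through each order:
  - order 1 (Camera): customer_id=4 -> matches Nate
  - order 2 (Router): customer_id=4 -> matches Nate
  - order 3 (Speaker): customer_id=5 -> matches Olivia
  - order 4 (Mouse): customer_id=6 -> matches Sam
  - order 5 (Pen): customer_id=NULL, no match -> kept with NULL
  - order 6 (Phone): customer_id=6 -> matches Sam
  - order 7 (Notebook): customer_id=NULL, no match -> kept with NULL
  - order 8 (Laptop): customer_id=3 -> matches Eve
All 8 rows appear; 2 have NULL customer.

SQL:
SELECT a.product, b.name AS customer
FROM orders a
LEFT JOIN customers b ON a.customer_id = b.id

Result:
product  | customer
---------+---------
Camera   | Nate    
Router   | Nate    
Speaker  | Olivia  
Mouse    | Sam     
Pen      | NULL    
Phone    | Sam     
Notebook | NULL    
Laptop   | Eve     


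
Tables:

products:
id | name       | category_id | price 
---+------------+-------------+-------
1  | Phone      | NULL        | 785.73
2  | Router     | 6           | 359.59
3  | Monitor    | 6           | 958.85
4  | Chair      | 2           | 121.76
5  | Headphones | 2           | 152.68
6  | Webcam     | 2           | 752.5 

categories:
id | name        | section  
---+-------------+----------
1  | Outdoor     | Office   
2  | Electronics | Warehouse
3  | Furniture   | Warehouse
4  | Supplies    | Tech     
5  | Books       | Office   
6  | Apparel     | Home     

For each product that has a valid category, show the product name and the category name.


INNER JOIN keeps only products rows whose category_id matches an id in categories. Walk through each product:
  - product 1 (Phone): category_id=NULL, no match -> dropped
  - product 2 (Router): category_id=6 -> matches Apparel
  - product 3 (Monitor): category_id=6 -> matches Apparel
  - product 4 (Chair): category_id=2 -> matches Electronics
  - product 5 (Headphones): category_id=2 -> matches Electronics
  - product 6 (Webcam): category_id=2 -> matches Electronics
So 1 of 6 rows is dropped.

SQL:
SELECT a.name, b.name AS category
FROM products a
INNER JOIN categories b ON a.category_id = b.id

Result:
name       | category   
-----------+------------
Router     | Apparel    
Monitor    | Apparel    
Chair      | Electronics
Headphones | Electronics
Webcam     | Electronics


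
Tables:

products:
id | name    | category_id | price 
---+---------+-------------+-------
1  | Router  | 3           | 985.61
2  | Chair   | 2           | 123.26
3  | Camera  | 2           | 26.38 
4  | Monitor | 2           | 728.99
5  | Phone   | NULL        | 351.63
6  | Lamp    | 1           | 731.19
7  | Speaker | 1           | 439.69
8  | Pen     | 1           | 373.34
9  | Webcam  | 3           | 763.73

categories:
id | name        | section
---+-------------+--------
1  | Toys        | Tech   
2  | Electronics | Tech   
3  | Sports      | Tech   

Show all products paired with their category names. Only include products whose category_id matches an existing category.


INNER JOIN keeps only products rows whose category_id matches an id in categories. Walk through each product:
  - product 1 (Router): category_id=3 -> matches Sports
  - product 2 (Chair): category_id=2 -> matches Electronics
  - product 3 (Camera): category_id=2 -> matches Electronics
  - product 4 (Monitor): category_id=2 -> matches Electronics
  - product 5 (Phone): category_id=NULL, no match -> dropped
  - product 6 (Lamp): category_id=1 -> matches Toys
  - product 7 (Speaker): category_id=1 -> matches Toys
  - product 8 (Pen): category_id=1 -> matches Toys
  - product 9 (Webcam): category_id=3 -> matches Sports
So 1 of 9 rows is dropped.

SQL:
SELECT a.name, b.name AS category
FROM products a
INNER JOIN categories b ON a.category_id = b.id

Result:
name    | category   
--------+------------
Router  | Sports     
Chair   | Electronics
Camera  | Electronics
Monitor | Electronics
Lamp    | Toys       
Speaker | Toys       
Pen     | Toys       
Webcam  | Sports     


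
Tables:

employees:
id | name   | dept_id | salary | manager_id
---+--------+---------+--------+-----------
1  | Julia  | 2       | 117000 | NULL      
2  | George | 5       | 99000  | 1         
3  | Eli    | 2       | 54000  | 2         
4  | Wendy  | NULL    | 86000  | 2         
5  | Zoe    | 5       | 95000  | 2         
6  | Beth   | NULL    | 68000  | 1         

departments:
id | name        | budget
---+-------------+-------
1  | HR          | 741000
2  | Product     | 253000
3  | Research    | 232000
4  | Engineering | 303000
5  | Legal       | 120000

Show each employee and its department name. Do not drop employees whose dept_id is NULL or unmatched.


LEFT JOIN keeps every row from employees (the left table); where dept_id has no match in departments, the department columns become NULL. Walk through each employee:
  - employee 1 (Julia): dept_id=2 -> matches Product
  - employee 2 (George): dept_id=5 -> matches Legal
  - employee 3 (Eli): dept_id=2 -> matches Product
  - employee 4 (Wendy): dept_id=NULL, no match -> kept with NULL
  - employee 5 (Zoe): dept_id=5 -> matches Legal
  - employee 6 (Beth): dept_id=NULL, no match -> kept with NULL
All 6 rows appear; 2 have NULL department.

SQL:
SELECT a.name, b.name AS department
FROM employees a
LEFT JOIN departments b ON a.dept_id = b.id

Result:
name   | department
-------+-----------
Julia  | Product   
George | Legal     
Eli    | Product   
Wendy  | NULL      
Zoe    | Legal     
Beth   | NULL      


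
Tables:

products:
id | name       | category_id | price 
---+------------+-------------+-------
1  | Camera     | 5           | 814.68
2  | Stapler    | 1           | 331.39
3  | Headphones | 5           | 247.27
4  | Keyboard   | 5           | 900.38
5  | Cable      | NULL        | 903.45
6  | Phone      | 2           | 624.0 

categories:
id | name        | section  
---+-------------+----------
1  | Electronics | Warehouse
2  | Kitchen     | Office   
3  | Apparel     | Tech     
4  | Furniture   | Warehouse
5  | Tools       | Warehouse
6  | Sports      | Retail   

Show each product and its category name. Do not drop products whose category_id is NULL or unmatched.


LEFT JOIN keeps every row from products (the left table); where category_id has no match in categories, the category columns become NULL. Walk through each product:
  - product 1 (Camera): category_id=5 -> matches Tools
  - product 2 (Stapler): category_id=1 -> matches Electronics
  - product 3 (Headphones): category_id=5 -> matches Tools
  - product 4 (Keyboard): category_id=5 -> matches Tools
  - product 5 (Cable): category_id=NULL, no match -> kept with NULL
  - product 6 (Phone): category_id=2 -> matches Kitchen
All 6 rows appear; 1 has NULL category.

SQL:
SELECT a.name, b.name AS category
FROM products a
LEFT JOIN categories b ON a.category_id = b.id

Result:
name       | category   
-----------+------------
Camera     | Tools      
Stapler    | Electronics
Headphones | Tools      
Keyboard   | Tools      
Cable      | NULL       
Phone      | Kitchen    


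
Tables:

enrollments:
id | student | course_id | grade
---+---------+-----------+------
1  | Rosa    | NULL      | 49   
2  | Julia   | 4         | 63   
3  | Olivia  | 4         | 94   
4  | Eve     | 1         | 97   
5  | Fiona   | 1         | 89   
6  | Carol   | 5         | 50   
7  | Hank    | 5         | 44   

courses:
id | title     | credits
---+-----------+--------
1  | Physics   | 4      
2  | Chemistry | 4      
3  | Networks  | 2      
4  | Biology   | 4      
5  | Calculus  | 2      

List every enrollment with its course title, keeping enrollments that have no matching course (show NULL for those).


LEFT JOIN keeps every row from enrollments (the left table); where course_id has no match in courses, the course columns become NULL. Walk through each enrollment:
  - enrollment 1 (Rosa): course_id=NULL, no match -> kept with NULL
  - enrollment 2 (Julia): course_id=4 -> matches Biology
  - enrollment 3 (Olivia): course_id=4 -> matches Biology
  - enrollment 4 (Eve): course_id=1 -> matches Physics
  - enrollment 5 (Fiona): course_id=1 -> matches Physics
  - enrollment 6 (Carol): course_id=5 -> matches Calculus
  - enrollment 7 (Hank): course_id=5 -> matches Calculus
All 7 rows appear; 1 has NULL course.

SQL:
SELECT a.student, b.title AS course
FROM enrollments a
LEFT JOIN courses b ON a.course_id = b.id

Result:
student | course  
--------+---------
Rosa    | NULL    
Julia   | Biology 
Olivia  | Biology 
Eve     | Physics 
Fiona   | Physics 
Carol   | Calculus
Hank    | Calculus


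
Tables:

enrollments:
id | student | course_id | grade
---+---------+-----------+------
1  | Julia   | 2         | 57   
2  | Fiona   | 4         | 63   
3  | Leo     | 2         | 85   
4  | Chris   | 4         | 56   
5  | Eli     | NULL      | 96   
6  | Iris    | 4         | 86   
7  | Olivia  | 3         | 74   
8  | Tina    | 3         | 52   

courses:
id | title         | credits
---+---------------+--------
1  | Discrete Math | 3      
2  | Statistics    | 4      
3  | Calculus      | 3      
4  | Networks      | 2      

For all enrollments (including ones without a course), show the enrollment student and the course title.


LEFT JOIN keeps every row from enrollments (the left table); where course_id has no match in courses, the course columns become NULL. Walk through each enrollment:
  - enrollment 1 (Julia): course_id=2 -> matches Statistics
  - enrollment 2 (Fiona): course_id=4 -> matches Networks
  - enrollment 3 (Leo): course_id=2 -> matches Statistics
  - enrollment 4 (Chris): course_id=4 -> matches Networks
  - enrollment 5 (Eli): course_id=NULL, no match -> kept with NULL
  - enrollment 6 (Iris): course_id=4 -> matches Networks
  - enrollment 7 (Olivia): course_id=3 -> matches Calculus
  - enrollment 8 (Tina): course_id=3 -> matches Calculus
All 8 rows appear; 1 has NULL course.

SQL:
SELECT a.student, b.title AS course
FROM enrollments a
LEFT JOIN courses b ON a.course_id = b.id

Result:
student | course    
--------+-----------
Julia   | Statistics
Fiona   | Networks  
Leo     | Statistics
Chris   | Networks  
Eli     | NULL      
Iris    | Networks  
Olivia  | Calculus  
Tina    | Calculus  


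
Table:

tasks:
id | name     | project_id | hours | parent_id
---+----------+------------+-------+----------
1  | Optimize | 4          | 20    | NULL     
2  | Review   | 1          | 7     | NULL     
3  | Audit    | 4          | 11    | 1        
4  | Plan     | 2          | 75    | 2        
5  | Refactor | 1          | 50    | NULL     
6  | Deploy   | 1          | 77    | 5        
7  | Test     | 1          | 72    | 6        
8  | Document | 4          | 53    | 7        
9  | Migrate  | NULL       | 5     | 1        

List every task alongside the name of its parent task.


This is a self-join: tasks is joined to a second copy of itself, matching each row's parent_id to another row's id. Use LEFT JOIN so rows with parent_id=NULL are kept.
  - task 1 (Optimize): parent_id=NULL -> NULL
  - task 2 (Review): parent_id=NULL -> NULL
  - task 3 (Audit): parent_id=1 -> Optimize
  - task 4 (Plan): parent_id=2 -> Review
  - task 5 (Refactor): parent_id=NULL -> NULL
  - task 6 (Deploy): parent_id=5 -> Refactor
  - task 7 (Test): parent_id=6 -> Deploy
  - task 8 (Document): parent_id=7 -> Test
  - task 9 (Migrate): parent_id=1 -> Optimize

SQL:
SELECT a.name AS item, b.name AS parent
FROM tasks a
LEFT JOIN tasks b ON a.parent_id = b.id

Result:
item     | parent  
---------+---------
Optimize | NULL    
Review   | NULL    
Audit    | Optimize
Plan     | Review  
Refactor | NULL    
Deploy   | Refactor
Test     | Deploy  
Document | Test    
Migrate  | Optimize


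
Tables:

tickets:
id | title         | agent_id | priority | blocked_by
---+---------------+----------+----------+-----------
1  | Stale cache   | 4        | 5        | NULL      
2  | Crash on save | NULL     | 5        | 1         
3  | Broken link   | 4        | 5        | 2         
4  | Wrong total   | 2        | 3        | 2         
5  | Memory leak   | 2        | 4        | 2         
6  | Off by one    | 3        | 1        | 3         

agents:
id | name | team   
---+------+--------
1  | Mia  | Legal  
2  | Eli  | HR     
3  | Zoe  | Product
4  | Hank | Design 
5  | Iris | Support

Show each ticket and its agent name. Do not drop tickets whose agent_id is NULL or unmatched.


LEFT JOIN keeps every row from tickets (the left table); where agent_id has no match in agents, the agent columns become NULL. Walk through each ticket:
  - ticket 1 (Stale cache): agent_id=4 -> matches Hank
  - ticket 2 (Crash on save): agent_id=NULL, no match -> kept with NULL
  - ticket 3 (Broken link): agent_id=4 -> matches Hank
  - ticket 4 (Wrong total): agent_id=2 -> matches Eli
  - ticket 5 (Memory leak): agent_id=2 -> matches Eli
  - ticket 6 (Off by one): agent_id=3 -> matches Zoe
All 6 rows appear; 1 has NULL agent.

SQL:
SELECT a.title, b.name AS agent
FROM tickets a
LEFT JOIN agents b ON a.agent_id = b.id

Result:
title         | agent
--------------+------
Stale cache   | Hank 
Crash on save | NULL 
Broken link   | Hank 
Wrong total   | Eli  
Memory leak   | Eli  
Off by one    | Zoe  


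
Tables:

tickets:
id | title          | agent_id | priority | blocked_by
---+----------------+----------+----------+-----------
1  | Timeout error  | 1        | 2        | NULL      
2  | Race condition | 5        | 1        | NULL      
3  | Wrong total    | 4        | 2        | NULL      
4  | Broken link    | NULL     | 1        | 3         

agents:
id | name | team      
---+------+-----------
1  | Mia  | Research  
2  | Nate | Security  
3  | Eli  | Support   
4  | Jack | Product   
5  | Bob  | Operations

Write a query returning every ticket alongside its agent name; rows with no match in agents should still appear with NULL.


LEFT JOIN keeps every row from tickets (the left table); where agent_id has no match in agents, the agent columns become NULL. Walk through each ticket:
  - ticket 1 (Timeout error): agent_id=1 -> matches Mia
  - ticket 2 (Race condition): agent_id=5 -> matches Bob
  - ticket 3 (Wrong total): agent_id=4 -> matches Jack
  - ticket 4 (Broken link): agent_id=NULL, no match -> kept with NULL
All 4 rows appear; 1 has NULL agent.

SQL:
SELECT a.title, b.name AS agent
FROM tickets a
LEFT JOIN agents b ON a.agent_id = b.id

Result:
title          | agent
---------------+------
Timeout error  | Mia  
Race condition | Bob  
Wrong total    | Jack 
Broken link    | NULL 


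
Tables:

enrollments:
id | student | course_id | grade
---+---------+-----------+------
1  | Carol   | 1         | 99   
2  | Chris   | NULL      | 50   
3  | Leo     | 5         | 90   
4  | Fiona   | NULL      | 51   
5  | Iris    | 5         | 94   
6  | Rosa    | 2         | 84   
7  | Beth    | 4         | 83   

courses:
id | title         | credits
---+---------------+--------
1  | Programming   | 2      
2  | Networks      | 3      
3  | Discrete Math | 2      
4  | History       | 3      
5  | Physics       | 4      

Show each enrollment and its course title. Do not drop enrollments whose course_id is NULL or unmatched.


LEFT JOIN keeps every row from enrollments (the left table); where course_id has no match in courses, the course columns become NULL. Walk through each enrollment:
  - enrollment 1 (Carol): course_id=1 -> matches Programming
  - enrollment 2 (Chris): course_id=NULL, no match -> kept with NULL
  - enrollment 3 (Leo): course_id=5 -> matches Physics
  - enrollment 4 (Fiona): course_id=NULL, no match -> kept with NULL
  - enrollment 5 (Iris): course_id=5 -> matches Physics
  - enrollment 6 (Rosa): course_id=2 -> matches Networks
  - enrollment 7 (Beth): course_id=4 -> matches History
All 7 rows appear; 2 have NULL course.

SQL:
SELECT a.student, b.title AS course
FROM enrollments a
LEFT JOIN courses b ON a.course_id = b.id

Result:
student | course     
--------+------------
Carol   | Programming
Chris   | NULL       
Leo     | Physics    
Fiona   | NULL       
Iris    | Physics    
Rosa    | Networks   
Beth    | History    


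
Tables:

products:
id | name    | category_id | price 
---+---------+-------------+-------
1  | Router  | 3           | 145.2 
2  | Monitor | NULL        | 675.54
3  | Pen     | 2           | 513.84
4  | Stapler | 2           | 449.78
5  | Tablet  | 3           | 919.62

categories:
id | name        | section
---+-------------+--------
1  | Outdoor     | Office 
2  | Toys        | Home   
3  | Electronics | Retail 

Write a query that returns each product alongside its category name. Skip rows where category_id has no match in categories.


INNER JOIN keeps only products rows whose category_id matches an id in categories. Walk through each product:
  - product 1 (Router): category_id=3 -> matches Electronics
  - product 2 (Monitor): category_id=NULL, no match -> dropped
  - product 3 (Pen): category_id=2 -> matches Toys
  - product 4 (Stapler): category_id=2 -> matches Toys
  - product 5 (Tablet): category_id=3 -> matches Electronics
So 1 of 5 rows is dropped.

SQL:
SELECT a.name, b.name AS category
FROM products a
INNER JOIN categories b ON a.category_id = b.id

Result:
name    | category   
--------+------------
Router  | Electronics
Pen     | Toys       
Stapler | Toys       
Tablet  | Electronics


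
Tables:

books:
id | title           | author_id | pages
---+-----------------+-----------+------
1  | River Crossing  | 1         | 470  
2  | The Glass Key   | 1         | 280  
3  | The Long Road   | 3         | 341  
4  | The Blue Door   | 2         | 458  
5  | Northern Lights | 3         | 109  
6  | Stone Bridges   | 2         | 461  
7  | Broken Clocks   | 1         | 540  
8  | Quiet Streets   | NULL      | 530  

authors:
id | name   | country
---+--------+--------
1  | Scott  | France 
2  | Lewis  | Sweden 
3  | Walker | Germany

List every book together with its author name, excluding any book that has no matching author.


INNER JOIN keeps only books rows whose author_id matches an id in authors. Walk through each book:
  - book 1 (River Crossing): author_id=1 -> matches Scott
  - book 2 (The Glass Key): author_id=1 -> matches Scott
  - book 3 (The Long Road): author_id=3 -> matches Walker
  - book 4 (The Blue Door): author_id=2 -> matches Lewis
  - book 5 (Northern Lights): author_id=3 -> matches Walker
  - book 6 (Stone Bridges): author_id=2 -> matches Lewis
  - book 7 (Broken Clocks): author_id=1 -> matches Scott
  - book 8 (Quiet Streets): author_id=NULL, no match -> dropped
So 1 of 8 rows is dropped.

SQL:
SELECT a.title, b.name AS author
FROM books a
INNER JOIN authors b ON a.author_id = b.id

Result:
title           | author
----------------+-------
River Crossing  | Scott 
The Glass Key   | Scott 
The Long Road   | Walker
The Blue Door   | Lewis 
Northern Lights | Walker
Stone Bridges   | Lewis 
Broken Clocks   | Scott 


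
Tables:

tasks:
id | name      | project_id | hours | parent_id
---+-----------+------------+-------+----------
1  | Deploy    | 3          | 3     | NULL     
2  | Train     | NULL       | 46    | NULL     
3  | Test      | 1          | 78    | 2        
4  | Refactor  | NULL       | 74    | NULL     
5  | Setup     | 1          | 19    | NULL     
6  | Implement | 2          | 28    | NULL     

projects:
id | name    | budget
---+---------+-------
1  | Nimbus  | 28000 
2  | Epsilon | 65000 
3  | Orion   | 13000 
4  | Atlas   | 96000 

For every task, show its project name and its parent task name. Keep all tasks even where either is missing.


Two LEFT JOINs from the same base table tasks: one to projects via project_id, one to tasks itself via parent_id. Both are LEFT so every task is preserved.
Match against projects:
  - task 1 (Deploy): project_id=3 -> matches Orion
  - task 2 (Train): project_id=NULL, no match -> kept with NULL
  - task 3 (Test): project_id=1 -> matches Nimbus
  - task 4 (Refactor): project_id=NULL, no match -> kept with NULL
  - task 5 (Setup): project_id=1 -> matches Nimbus
  - task 6 (Implement): project_id=2 -> matches Epsilon
Match against tasks (self):
  - task 1 (Deploy): parent_id=NULL -> NULL
  - task 2 (Train): parent_id=NULL -> NULL
  - task 3 (Test): parent_id=2 -> Train
  - task 4 (Refactor): parent_id=NULL -> NULL
  - task 5 (Setup): parent_id=NULL -> NULL
  - task 6 (Implement): parent_id=NULL -> NULL

SQL:
SELECT a.name, b.name AS project, c.name AS parent
FROM tasks a
LEFT JOIN projects b ON a.project_id = b.id
LEFT JOIN tasks c ON a.parent_id = c.id

Result:
name      | project | parent
----------+---------+-------
Deploy    | Orion   | NULL  
Train     | NULL    | NULL  
Test      | Nimbus  | Train 
Refactor  | NULL    | NULL  
Setup     | Nimbus  | NULL  
Implement | Epsilon | NULL  


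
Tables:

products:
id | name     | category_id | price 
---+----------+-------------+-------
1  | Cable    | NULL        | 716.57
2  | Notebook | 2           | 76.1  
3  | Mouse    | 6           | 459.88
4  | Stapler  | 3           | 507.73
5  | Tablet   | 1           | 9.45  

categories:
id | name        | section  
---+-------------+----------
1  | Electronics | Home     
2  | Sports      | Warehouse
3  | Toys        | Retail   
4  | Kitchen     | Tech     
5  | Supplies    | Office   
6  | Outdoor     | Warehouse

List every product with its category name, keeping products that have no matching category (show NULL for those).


LEFT JOIN keeps every row from products (the left table); where category_id has no match in categories, the category columns become NULL. Walk through each product:
  - product 1 (Cable): category_id=NULL, no match -> kept with NULL
  - product 2 (Notebook): category_id=2 -> matches Sports
  - product 3 (Mouse): category_id=6 -> matches Outdoor
  - product 4 (Stapler): category_id=3 -> matches Toys
  - product 5 (Tablet): category_id=1 -> matches Electronics
All 5 rows appear; 1 has NULL category.

SQL:
SELECT a.name, b.name AS category
FROM products a
LEFT JOIN categories b ON a.category_id = b.id

Result:
name     | category   
---------+------------
Cable    | NULL       
Notebook | Sports     
Mouse    | Outdoor    
Stapler  | Toys       
Tablet   | Electronics


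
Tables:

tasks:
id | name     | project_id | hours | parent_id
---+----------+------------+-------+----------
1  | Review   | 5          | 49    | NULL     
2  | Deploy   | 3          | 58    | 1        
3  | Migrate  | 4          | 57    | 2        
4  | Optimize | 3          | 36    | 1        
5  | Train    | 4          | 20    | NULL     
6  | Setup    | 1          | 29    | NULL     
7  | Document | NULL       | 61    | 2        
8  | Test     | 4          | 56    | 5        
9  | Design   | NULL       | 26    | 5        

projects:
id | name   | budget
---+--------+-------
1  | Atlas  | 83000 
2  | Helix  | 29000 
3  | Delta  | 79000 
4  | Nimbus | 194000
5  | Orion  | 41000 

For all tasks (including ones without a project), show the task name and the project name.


LEFT JOIN keeps every row from tasks (the left table); where project_id has no match in projects, the project columns become NULL. Walk through each task:
  - task 1 (Review): project_id=5 -> matches Orion
  - task 2 (Deploy): project_id=3 -> matches Delta
  - task 3 (Migrate): project_id=4 -> matches Nimbus
  - task 4 (Optimize): project_id=3 -> matches Delta
  - task 5 (Train): project_id=4 -> matches Nimbus
  - task 6 (Setup): project_id=1 -> matches Atlas
  - task 7 (Document): project_id=NULL, no match -> kept with NULL
  - task 8 (Test): project_id=4 -> matches Nimbus
  - task 9 (Design): project_id=NULL, no match -> kept with NULL
All 9 rows appear; 2 have NULL project.

SQL:
SELECT a.name, b.name AS project
FROM tasks a
LEFT JOIN projects b ON a.project_id = b.id

Result:
name     | project
---------+--------
Review   | Orion  
Deploy   | Delta  
Migrate  | Nimbus 
Optimize | Delta  
Train    | Nimbus 
Setup    | Atlas  
Document | NULL   
Test     | Nimbus 
Design   | NULL   


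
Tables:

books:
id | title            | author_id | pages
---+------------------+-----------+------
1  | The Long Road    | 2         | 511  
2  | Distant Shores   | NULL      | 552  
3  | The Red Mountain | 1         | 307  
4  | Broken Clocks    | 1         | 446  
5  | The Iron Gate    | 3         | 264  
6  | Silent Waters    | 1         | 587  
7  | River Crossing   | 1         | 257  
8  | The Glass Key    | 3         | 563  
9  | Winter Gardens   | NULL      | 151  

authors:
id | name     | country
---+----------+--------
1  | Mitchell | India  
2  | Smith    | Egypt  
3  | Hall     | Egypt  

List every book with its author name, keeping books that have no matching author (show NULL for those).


LEFT JOIN keeps every row from books (the left table); where author_id has no match in authors, the author columns become NULL. Walk through each book:
  - book 1 (The Long Road): author_id=2 -> matches Smith
  - book 2 (Distant Shores): author_id=NULL, no match -> kept with NULL
  - book 3 (The Red Mountain): author_id=1 -> matches Mitchell
  - book 4 (Broken Clocks): author_id=1 -> matches Mitchell
  - book 5 (The Iron Gate): author_id=3 -> matches Hall
  - book 6 (Silent Waters): author_id=1 -> matches Mitchell
  - book 7 (River Crossing): author_id=1 -> matches Mitchell
  - book 8 (The Glass Key): author_id=3 -> matches Hall
  - book 9 (Winter Gardens): author_id=NULL, no match -> kept with NULL
All 9 rows appear; 2 have NULL author.

SQL:
SELECT a.title, b.name AS author
FROM books a
LEFT JOIN authors b ON a.author_id = b.id

Result:
title            | author  
-----------------+---------
The Long Road    | Smith   
Distant Shores   | NULL    
The Red Mountain | Mitchell
Broken Clocks    | Mitchell
The Iron Gate    | Hall    
Silent Waters    | Mitchell
River Crossing   | Mitchell
The Glass Key    | Hall    
Winter Gardens   | NULL    


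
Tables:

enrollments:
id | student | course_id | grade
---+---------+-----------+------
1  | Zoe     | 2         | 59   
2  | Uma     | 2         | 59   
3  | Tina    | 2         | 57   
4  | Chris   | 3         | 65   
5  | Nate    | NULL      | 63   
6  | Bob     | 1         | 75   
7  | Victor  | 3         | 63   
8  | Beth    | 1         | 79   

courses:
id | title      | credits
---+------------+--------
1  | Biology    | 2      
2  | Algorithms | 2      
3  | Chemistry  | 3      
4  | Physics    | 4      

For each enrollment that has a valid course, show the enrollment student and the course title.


INNER JOIN keeps only enrollments rows whose course_id matches an id in courses. Walk through each enrollment:
  - enrollment 1 (Zoe): course_id=2 -> matches Algorithms
  - enrollment 2 (Uma): course_id=2 -> matches Algorithms
  - enrollment 3 (Tina): course_id=2 -> matches Algorithms
  - enrollment 4 (Chris): course_id=3 -> matches Chemistry
  - enrollment 5 (Nate): course_id=NULL, no match -> dropped
  - enrollment 6 (Bob): course_id=1 -> matches Biology
  - enrollment 7 (Victor): course_id=3 -> matches Chemistry
  - enrollment 8 (Beth): course_id=1 -> matches Biology
So 1 of 8 rows is dropped.

SQL:
SELECT a.student, b.title AS course
FROM enrollments a
INNER JOIN courses b ON a.course_id = b.id

Result:
student | course    
--------+-----------
Zoe     | Algorithms
Uma     | Algorithms
Tina    | Algorithms
Chris   | Chemistry 
Bob     | Biology   
Victor  | Chemistry 
Beth    | Biology   


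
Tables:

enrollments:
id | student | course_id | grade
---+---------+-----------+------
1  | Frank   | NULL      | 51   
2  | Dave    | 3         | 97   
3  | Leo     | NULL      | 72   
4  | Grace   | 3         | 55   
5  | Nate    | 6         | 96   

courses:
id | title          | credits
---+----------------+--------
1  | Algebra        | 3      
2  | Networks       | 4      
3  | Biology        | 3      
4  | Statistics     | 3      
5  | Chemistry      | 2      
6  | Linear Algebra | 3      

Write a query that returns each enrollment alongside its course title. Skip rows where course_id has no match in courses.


INNER JOIN keeps only enrollments rows whose course_id matches an id in courses. Walk through each enrollment:
  - enrollment 1 (Frank): course_id=NULL, no match -> dropped
  - enrollment 2 (Dave): course_id=3 -> matches Biology
  - enrollment 3 (Leo): course_id=NULL, no match -> dropped
  - enrollment 4 (Grace): course_id=3 -> matches Biology
  - enrollment 5 (Nate): course_id=6 -> matches Linear Algebra
So 2 of 5 rows are dropped.

SQL:
SELECT a.student, b.title AS course
FROM enrollments a
INNER JOIN courses b ON a.course_id = b.id

Result:
student | course        
--------+---------------
Dave    | Biology       
Grace   | Biology       
Nate    | Linear Algebra
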